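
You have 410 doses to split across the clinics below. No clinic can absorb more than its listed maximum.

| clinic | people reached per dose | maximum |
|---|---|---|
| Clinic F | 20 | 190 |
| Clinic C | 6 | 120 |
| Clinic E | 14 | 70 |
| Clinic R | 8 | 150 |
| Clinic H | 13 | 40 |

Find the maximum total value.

6180

Highest people reached per dose first: Clinic F 20 > Clinic E 14 > Clinic H 13 > Clinic R 8 > Clinic C 6.
Clinic F: +190 to 190 (cap) — 220 left.
Clinic E: +70 to 70 (cap) — 150 left.
Clinic H: +40 to 40 (cap) — 110 left.
Clinic R has room for 150 but only 110 remain, so it gets 110.
Total = 20×190 + 14×70 + 8×110 + 13×40 = 6180.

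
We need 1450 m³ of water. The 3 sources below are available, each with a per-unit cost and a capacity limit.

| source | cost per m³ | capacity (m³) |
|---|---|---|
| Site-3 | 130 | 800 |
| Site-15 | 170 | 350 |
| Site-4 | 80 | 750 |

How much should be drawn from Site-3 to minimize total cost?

Fill from the cheapest source first.
Site-4 (80): use full 750 → 700 m³ to go.
Site-3 (130): take the remaining 700 → done.
Site-15: unused.

700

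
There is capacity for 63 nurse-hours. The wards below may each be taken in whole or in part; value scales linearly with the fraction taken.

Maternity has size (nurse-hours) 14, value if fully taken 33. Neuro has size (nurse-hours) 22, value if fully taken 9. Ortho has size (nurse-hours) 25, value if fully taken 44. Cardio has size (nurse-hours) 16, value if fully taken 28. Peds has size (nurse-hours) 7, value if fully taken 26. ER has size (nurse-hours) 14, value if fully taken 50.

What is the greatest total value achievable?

Sort by value density: Peds 26/7≈3.71, ER 50/14≈3.57, Maternity 33/14≈2.36, Ortho 44/25≈1.76, Cardio 28/16≈1.75, Neuro 9/22≈0.409.
Peds: take in full, 7 nurse-hours for value 26 ; 56 left.
Take all of ER (14 nurse-hours, value 50) ; 42 nurse-hours left.
All 14 nurse-hours of Maternity fit (value 33) ; 28 remain.
Ortho: take in full, 25 nurse-hours for value 44 ; 3 left.
Fill the last 3 nurse-hours with part of Cardio: 3/16 of it earns 5.25.
Total value = 158.25.

158.25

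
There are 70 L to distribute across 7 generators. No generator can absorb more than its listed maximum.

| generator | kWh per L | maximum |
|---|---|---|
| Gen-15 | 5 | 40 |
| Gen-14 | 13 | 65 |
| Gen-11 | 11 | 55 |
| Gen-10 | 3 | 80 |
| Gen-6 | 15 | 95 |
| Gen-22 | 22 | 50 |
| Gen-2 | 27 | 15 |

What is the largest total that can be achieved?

1580

Rank by kWh per L: Gen-2 27 > Gen-22 22 > Gen-6 15 > Gen-14 13 > Gen-11 11 > Gen-15 5 > Gen-10 3.
Give Gen-2 15 to hit its cap of 15 ; 55 left.
Gen-22 takes 50 to reach its cap of 50 ; 5 left.
Gen-6: +5 (room for 95) → 5. Pool exhausted.
Total = 15×5 + 22×50 + 27×15 = 1580.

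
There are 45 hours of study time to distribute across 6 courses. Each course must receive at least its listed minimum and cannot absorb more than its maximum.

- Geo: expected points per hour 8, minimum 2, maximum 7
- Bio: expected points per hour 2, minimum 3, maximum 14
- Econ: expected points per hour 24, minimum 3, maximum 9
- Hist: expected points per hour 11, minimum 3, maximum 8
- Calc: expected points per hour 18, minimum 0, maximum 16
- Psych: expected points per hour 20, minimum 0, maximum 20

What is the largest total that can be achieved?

815

Meeting every minimum uses 2+3+3+3+0+0 = 11 hours, leaving 34.
Order the courses by expected points per hour: Econ 24 > Psych 20 > Calc 18 > Hist 11 > Geo 8 > Bio 2.
Give Econ 6 more to hit its cap of 9 ; 28 left.
Give Psych 20 more to hit its cap of 20 ; 8 left.
Calc has room for 16 more but only 8 remain, so it gets 8.
Total = 8×2 + 2×3 + 24×9 + 11×3 + 18×8 + 20×20 = 815.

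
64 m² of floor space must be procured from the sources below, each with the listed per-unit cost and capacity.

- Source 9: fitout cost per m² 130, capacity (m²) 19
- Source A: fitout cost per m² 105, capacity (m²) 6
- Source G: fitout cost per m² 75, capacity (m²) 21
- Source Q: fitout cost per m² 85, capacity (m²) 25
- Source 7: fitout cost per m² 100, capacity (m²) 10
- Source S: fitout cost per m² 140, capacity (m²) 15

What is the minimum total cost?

5590

Use sources in increasing cost order.
Take 21 from Source G at 75 → need 43 more.
Source Q at 85: take all 25 m² → 18 still needed.
Source 7 (100): use full 10 → 8 m² to go.
Take 6 from Source A at 105 → need 2 more.
Take 2 from Source 9 at 130 to finish.
Source S: unused.
Cost = 21×75 + 25×85 + 10×100 + 6×105 + 2×130 = 5590.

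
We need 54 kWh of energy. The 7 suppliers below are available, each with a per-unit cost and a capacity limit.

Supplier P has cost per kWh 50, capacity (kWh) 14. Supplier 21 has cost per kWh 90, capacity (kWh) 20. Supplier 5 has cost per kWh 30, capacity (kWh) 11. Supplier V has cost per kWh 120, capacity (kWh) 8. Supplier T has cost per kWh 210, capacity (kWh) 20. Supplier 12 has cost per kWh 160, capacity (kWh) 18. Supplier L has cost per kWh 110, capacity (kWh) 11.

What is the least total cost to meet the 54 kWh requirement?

Fill from the cheapest supplier first.
Supplier 5 (30): use full 11 → 43 kWh to go.
Take 14 from Supplier P at 50 → need 29 more.
Take 20 from Supplier 21 at 90 → need 9 more.
Supplier L at 110: take 9 of its 11 → requirement met.
Supplier V, Supplier 12, Supplier T: unused.
Cost = 11×30 + 14×50 + 20×90 + 9×110 = 3820.

3820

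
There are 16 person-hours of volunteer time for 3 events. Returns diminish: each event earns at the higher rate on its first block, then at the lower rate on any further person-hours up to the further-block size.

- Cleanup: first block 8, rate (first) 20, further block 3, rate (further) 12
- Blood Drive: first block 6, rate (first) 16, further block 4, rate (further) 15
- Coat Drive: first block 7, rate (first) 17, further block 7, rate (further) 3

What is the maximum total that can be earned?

Treat each block as its own option and order by rate: Cleanup/tier1 20 > Coat Drive/tier1 17 > Blood Drive/tier1 16 > Blood Drive/tier2 15 > Cleanup/tier2 12 > Coat Drive/tier2 3.
Cleanup/tier1 (20): +8 ; 8 left.
Coat Drive tier1 at 17: fill all 7 ; 1 left.
Blood Drive/tier1: +1 of 6 at 16; pool empty.
Total = 20×8 + 17×7 + 16×1 = 295.

295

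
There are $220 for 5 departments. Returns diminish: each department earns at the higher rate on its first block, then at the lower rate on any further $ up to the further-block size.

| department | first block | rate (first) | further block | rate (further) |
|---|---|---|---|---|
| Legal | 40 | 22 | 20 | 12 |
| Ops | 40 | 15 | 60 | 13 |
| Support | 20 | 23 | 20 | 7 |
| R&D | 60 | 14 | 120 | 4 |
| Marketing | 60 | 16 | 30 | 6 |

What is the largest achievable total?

Rank every tier by rate: Support/T1 23 > Legal/T1 22 > Marketing/T1 16 > Ops/T1 15 > R&D/T1 14 > Ops/T2 13 > Legal/T2 12 > Support/T2 7 > Marketing/T2 6 > R&D/T2 4.
Fill Support T1 block (20 at 23) ; 200 left.
Legal T1 at 22: fill all 40 ; 160 left.
Marketing T1 at 16: fill all 60 ; 100 left.
Ops T1 at 15: fill all 40 ; 60 left.
R&D T1 at 14: fill all 60 ; 0 left.
Total = 23×20 + 22×40 + 16×60 + 15×40 + 14×60 = 3740.

3740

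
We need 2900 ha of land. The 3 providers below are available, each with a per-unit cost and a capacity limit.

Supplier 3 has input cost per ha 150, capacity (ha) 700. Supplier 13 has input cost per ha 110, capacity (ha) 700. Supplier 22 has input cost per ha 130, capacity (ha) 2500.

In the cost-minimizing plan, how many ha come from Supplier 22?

Use providers in increasing cost order.
Take 700 from Supplier 13 at 110 — need 2200 more.
Supplier 22 at 130: take 2200 of its 2500 — requirement met.
Supplier 3: unused.

2200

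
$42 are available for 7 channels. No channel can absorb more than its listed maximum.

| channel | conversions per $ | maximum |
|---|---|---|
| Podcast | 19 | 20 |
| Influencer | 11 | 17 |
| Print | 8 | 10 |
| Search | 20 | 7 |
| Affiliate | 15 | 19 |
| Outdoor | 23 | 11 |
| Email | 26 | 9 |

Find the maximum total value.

912

Order the channels by conversions per $: Email 26 > Outdoor 23 > Search 20 > Podcast 19 > Affiliate 15 > Influencer 11 > Print 8.
Email: +9 to 9 (cap) → 33 left.
Give Outdoor 11 to hit its cap of 11 → 22 left.
Give Search 7 to hit its cap of 7 → 15 left.
Podcast has room for 20 but only 15 remain, so it gets 15.
Total = 19×15 + 20×7 + 23×11 + 26×9 = 912.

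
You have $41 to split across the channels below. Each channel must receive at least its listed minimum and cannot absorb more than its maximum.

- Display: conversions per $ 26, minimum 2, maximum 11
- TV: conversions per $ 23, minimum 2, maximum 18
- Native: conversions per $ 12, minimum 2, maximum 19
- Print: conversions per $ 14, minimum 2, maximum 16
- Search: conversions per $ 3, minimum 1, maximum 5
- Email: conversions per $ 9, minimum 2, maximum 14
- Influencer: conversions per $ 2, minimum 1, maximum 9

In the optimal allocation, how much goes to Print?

Meeting every minimum uses 2+2+2+2+1+2+1 = 12 $, leaving 29.
Highest conversions per $ first: Display 26 > TV 23 > Print 14 > Native 12 > Email 9 > Search 3 > Influencer 2.
Display: +9 to 11 (cap) → 20 left.
TV: +16 to 18 (cap) → 4 left.
Print has room for 14 more but only 4 remain, so it gets 6.

6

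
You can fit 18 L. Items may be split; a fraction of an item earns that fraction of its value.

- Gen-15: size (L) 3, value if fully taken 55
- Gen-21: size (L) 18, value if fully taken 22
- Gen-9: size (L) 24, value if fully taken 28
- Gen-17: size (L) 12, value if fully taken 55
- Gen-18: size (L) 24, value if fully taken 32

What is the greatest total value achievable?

114

Sort by value density: Gen-15 55/3≈18.3, Gen-17 55/12≈4.58, Gen-18 32/24≈1.33, Gen-21 22/18≈1.22, Gen-9 28/24≈1.17.
Take all of Gen-15 (3 L, value 55) → 15 L left.
Gen-17: take in full, 12 L for value 55 → 3 left.
3 L left: a 3/24 share of Gen-18 gives 32×3/24 = 4.
Total value = 114.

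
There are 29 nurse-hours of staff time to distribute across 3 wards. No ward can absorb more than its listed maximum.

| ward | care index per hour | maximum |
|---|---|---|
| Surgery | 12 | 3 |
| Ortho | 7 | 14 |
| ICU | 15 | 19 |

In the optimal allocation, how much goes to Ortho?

Order the wards by care index per hour: ICU 15 > Surgery 12 > Ortho 7.
Give ICU 19 to hit its cap of 19 ; 10 left.
Surgery: +3 to 3 (cap) ; 7 left.
Ortho has room for 14 but only 7 remain, so it gets 7.

7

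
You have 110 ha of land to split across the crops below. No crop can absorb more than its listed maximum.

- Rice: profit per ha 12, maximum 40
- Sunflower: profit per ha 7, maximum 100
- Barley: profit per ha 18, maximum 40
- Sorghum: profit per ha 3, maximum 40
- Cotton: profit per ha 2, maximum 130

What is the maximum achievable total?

1410

Rank by profit per ha: Barley 18 > Rice 12 > Sunflower 7 > Sorghum 3 > Cotton 2.
Barley takes 40 to reach its cap of 40 → 70 left.
Rice: +40 to 40 (cap) → 30 left.
Only 30 left; Sunflower takes them to reach 30.
Total = 12×40 + 7×30 + 18×40 = 1410.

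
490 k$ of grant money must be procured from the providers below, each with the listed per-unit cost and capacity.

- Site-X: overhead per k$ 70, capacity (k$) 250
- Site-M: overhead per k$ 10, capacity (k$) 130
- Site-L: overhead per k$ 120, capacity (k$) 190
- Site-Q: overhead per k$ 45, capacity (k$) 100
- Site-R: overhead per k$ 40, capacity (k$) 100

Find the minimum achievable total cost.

Use providers in increasing cost order.
Take 130 from Site-M at 10 → need 360 more.
Take 100 from Site-R at 40 → need 260 more.
Site-Q (45): use full 100 → 160 k$ to go.
Site-X (70): take the remaining 160 → done.
Site-L: unused.
Cost = 130×10 + 100×40 + 100×45 + 160×70 = 21000.

21000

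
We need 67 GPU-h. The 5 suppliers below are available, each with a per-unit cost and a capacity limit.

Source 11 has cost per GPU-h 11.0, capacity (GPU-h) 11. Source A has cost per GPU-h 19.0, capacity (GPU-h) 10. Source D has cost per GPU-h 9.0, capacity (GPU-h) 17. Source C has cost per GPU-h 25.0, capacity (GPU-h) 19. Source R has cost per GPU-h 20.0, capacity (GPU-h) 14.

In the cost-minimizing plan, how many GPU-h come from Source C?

15

Cheapest first:
Take 17 from Source D at 9.0 ; need 50 more.
Source 11 (11.0): use full 11 ; 39 GPU-h to go.
Source A at 19.0: take all 10 GPU-h ; 29 still needed.
Source R (20.0): use full 14 ; 15 GPU-h to go.
Source C at 25.0: take 15 of its 19 ; requirement met.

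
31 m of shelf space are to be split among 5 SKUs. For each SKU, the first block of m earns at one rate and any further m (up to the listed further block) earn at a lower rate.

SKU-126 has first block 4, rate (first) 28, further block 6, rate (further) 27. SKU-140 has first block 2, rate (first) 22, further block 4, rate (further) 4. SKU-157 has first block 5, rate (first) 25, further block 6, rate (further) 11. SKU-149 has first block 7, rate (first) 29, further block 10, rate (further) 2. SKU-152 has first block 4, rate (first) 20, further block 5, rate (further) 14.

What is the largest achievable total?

Treat each block as its own option and order by rate: SKU-149/T1 29 > SKU-126/T1 28 > SKU-126/T2 27 > SKU-157/T1 25 > SKU-140/T1 22 > SKU-152/T1 20 > SKU-152/T2 14 > SKU-157/T2 11 > SKU-140/T2 4 > SKU-149/T2 2.
SKU-149/T1 (29): +7 — 24 left.
SKU-126/T1 (28): +4 — 20 left.
Fill SKU-126 T2 block (6 at 27) — 14 left.
SKU-157 T1 at 25: fill all 5 — 9 left.
Fill SKU-140 T1 block (2 at 22) — 7 left.
Fill SKU-152 T1 block (4 at 20) — 3 left.
SKU-152 T2 at 14: only 3 left, fill 3.
Total = 29×7 + 28×4 + 27×6 + 25×5 + 22×2 + 20×4 + 14×3 = 768.

768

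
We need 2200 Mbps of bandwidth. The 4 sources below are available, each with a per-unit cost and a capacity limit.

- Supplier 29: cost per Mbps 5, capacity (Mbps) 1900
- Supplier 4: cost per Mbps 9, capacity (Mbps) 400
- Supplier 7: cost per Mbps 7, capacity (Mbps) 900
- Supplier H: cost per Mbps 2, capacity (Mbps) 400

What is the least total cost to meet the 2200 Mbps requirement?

9800

Use sources in increasing cost order.
Take 400 from Supplier H at 2 → need 1800 more.
Take 1800 from Supplier 29 at 5 to finish.
Supplier 7, Supplier 4: unused.
Cost = 400×2 + 1800×5 = 9800.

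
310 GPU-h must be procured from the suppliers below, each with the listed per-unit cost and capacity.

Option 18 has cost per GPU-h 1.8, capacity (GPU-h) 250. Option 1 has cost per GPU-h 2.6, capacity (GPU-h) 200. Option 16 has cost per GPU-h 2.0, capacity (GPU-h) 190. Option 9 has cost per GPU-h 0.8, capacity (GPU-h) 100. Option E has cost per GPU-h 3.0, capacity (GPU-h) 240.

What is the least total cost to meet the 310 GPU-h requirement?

Use suppliers in increasing cost order.
Option 9 at 0.8: take all 100 GPU-h → 210 still needed.
Option 18 (1.8): take the remaining 210 → done.
Option 16, Option 1, Option E: unused.
Cost = 100×0.8 + 210×1.8 = 458.

458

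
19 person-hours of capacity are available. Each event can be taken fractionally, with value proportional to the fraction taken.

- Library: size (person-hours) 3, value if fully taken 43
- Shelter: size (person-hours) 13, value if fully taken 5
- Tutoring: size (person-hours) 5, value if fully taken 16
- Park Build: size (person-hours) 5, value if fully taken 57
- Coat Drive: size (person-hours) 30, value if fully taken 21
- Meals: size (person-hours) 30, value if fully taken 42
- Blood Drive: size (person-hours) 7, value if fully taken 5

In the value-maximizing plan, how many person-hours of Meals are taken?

Best value per unit of size first: Library 43/3≈14.3, Park Build 57/5≈11.4, Tutoring 16/5≈3.2, Meals 42/30≈1.4, Blood Drive 5/7≈0.714, Coat Drive 21/30≈0.7, Shelter 5/13≈0.385.
Library: take in full, 3 person-hours for value 43 — 16 left.
Take all of Park Build (5 person-hours, value 57) — 11 person-hours left.
Tutoring: take in full, 5 person-hours for value 16 — 6 left.
Fill the last 6 person-hours with part of Meals: 6/30 of it earns 8.4.

6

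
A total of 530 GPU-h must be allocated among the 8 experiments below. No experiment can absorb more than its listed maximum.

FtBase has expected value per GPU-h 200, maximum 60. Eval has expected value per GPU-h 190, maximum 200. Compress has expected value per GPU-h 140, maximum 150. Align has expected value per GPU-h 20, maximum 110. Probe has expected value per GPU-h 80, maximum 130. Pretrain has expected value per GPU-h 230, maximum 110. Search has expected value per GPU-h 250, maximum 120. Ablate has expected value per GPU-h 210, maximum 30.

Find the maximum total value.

Highest expected value per GPU-h first: Search 250 > Pretrain 230 > Ablate 210 > FtBase 200 > Eval 190 > Compress 140 > Probe 80 > Align 20.
Give Search 120 to hit its cap of 120 — 410 left.
Give Pretrain 110 to hit its cap of 110 — 300 left.
Ablate takes 30 to reach its cap of 30 — 270 left.
FtBase: +60 to 60 (cap) — 210 left.
Eval: +200 to 200 (cap) — 10 left.
Compress has room for 150 but only 10 remain, so it gets 10.
Total = 200×60 + 190×200 + 140×10 + 230×110 + 250×120 + 210×30 = 113000.

113000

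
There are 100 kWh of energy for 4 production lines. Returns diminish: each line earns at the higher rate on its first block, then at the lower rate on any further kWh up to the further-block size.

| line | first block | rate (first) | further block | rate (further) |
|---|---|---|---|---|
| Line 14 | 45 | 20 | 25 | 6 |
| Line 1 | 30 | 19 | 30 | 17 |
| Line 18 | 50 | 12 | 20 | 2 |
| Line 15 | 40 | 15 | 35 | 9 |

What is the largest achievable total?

Order all 8 blocks by rate: Line 14/tier1 20 > Line 1/tier1 19 > Line 1/tier2 17 > Line 15/tier1 15 > Line 18/tier1 12 > Line 15/tier2 9 > Line 14/tier2 6 > Line 18/tier2 2.
Line 14 tier1 at 20: fill all 45 → 55 left.
Line 1 tier1 at 19: fill all 30 → 25 left.
25 remain; put them into Line 1 tier2 at 17.
Total = 20×45 + 19×30 + 17×25 = 1895.

1895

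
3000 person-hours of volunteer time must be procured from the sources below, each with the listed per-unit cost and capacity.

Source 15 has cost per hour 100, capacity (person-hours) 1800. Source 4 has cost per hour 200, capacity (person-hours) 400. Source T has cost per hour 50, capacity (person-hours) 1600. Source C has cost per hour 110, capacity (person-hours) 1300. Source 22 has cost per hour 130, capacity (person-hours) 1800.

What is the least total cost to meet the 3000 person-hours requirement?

220000

Fill from the cheapest source first.
Source T (50): use full 1600 — 1400 person-hours to go.
Source 15 at 100: take 1400 of its 1800 — requirement met.
Source C, Source 22, Source 4: unused.
Cost = 1600×50 + 1400×100 = 220000.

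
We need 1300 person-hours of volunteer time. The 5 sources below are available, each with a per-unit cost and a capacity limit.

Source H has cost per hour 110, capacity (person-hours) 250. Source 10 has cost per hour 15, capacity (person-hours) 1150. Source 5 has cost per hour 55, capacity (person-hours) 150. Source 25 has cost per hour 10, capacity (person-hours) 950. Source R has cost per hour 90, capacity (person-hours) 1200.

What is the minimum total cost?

14750

Cheapest first:
Take 950 from Source 25 at 10 — need 350 more.
Source 10 (15): take the remaining 350 — done.
Source 5, Source R, Source H: unused.
Cost = 950×10 + 350×15 = 14750.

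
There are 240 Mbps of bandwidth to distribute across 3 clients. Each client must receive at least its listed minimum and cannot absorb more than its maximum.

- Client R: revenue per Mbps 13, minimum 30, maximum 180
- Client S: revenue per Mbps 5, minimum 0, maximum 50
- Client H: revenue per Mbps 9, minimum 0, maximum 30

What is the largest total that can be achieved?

Meeting every minimum uses 30+0+0 = 30 Mbps, leaving 210.
Highest revenue per Mbps first: Client R 13 > Client H 9 > Client S 5.
Give Client R 150 more to hit its cap of 180 — 60 left.
Client H takes 30 more to reach its cap of 30 — 30 left.
Only 30 left; Client S takes them to reach 30.
Total = 13×180 + 5×30 + 9×30 = 2760.

2760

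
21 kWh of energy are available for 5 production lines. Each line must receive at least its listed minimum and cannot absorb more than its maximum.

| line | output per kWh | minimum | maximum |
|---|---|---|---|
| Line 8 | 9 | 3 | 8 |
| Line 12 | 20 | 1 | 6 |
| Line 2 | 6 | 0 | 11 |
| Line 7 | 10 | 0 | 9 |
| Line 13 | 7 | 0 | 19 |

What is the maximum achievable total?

264

Meeting every minimum uses 3+1+0+0+0 = 4 kWh, leaving 17.
Order the production lines by output per kWh: Line 12 20 > Line 7 10 > Line 8 9 > Line 13 7 > Line 2 6.
Line 12: +5 to 6 (cap) — 12 left.
Give Line 7 9 more to hit its cap of 9 — 3 left.
Line 8 has room for 5 more but only 3 remain, so it gets 6.
Total = 9×6 + 20×6 + 10×9 = 264.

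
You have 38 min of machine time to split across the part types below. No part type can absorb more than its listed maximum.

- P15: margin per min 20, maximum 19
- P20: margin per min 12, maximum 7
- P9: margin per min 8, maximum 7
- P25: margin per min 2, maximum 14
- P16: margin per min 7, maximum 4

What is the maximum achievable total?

Order the part types by margin per min: P15 20 > P20 12 > P9 8 > P16 7 > P25 2.
Give P15 19 to hit its cap of 19 → 19 left.
Give P20 7 to hit its cap of 7 → 12 left.
P9: +7 to 7 (cap) → 5 left.
P16 takes 4 to reach its cap of 4 → 1 left.
Only 1 left; P25 takes them to reach 1.
Total = 20×19 + 12×7 + 8×7 + 2×1 + 7×4 = 550.

550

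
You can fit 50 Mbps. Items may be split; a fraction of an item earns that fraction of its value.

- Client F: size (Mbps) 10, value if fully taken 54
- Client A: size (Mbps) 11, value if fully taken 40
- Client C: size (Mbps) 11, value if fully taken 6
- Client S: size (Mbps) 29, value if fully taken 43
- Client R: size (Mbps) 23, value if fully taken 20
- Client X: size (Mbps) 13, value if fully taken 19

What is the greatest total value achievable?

137

Rank by value-to-size ratio: Client F 54/10≈5.4, Client A 40/11≈3.64, Client S 43/29≈1.48, Client X 19/13≈1.46, Client R 20/23≈0.87, Client C 6/11≈0.545.
Take all of Client F (10 Mbps, value 54) — 40 Mbps left.
Take all of Client A (11 Mbps, value 40) — 29 Mbps left.
All 29 Mbps of Client S fit (value 43) — 0 remain.
Total value = 137.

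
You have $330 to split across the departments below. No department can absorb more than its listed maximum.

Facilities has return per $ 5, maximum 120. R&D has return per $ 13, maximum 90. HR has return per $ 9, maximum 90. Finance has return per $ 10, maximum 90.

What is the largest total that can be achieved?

Highest return per $ first: R&D 13 > Finance 10 > HR 9 > Facilities 5.
Give R&D 90 to hit its cap of 90 — 240 left.
Finance takes 90 to reach its cap of 90 — 150 left.
HR: +90 to 90 (cap) — 60 left.
Facilities: +60 (room for 120) → 60. Pool exhausted.
Total = 5×60 + 13×90 + 9×90 + 10×90 = 3180.

3180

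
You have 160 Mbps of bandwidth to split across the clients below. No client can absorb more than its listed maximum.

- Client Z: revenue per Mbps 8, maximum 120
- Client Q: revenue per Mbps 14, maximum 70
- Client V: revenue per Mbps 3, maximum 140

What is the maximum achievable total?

1700

Highest revenue per Mbps first: Client Q 14 > Client Z 8 > Client V 3.
Client Q: +70 to 70 (cap) → 90 left.
Client Z: +90 (room for 120) → 90. Pool exhausted.
Total = 8×90 + 14×70 = 1700.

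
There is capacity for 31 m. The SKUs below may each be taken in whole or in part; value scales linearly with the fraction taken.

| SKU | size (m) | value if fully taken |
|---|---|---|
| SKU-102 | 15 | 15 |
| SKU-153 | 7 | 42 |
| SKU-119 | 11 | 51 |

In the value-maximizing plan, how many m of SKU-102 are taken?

13

Best value per unit of size first: SKU-153 42/7≈6, SKU-119 51/11≈4.64, SKU-102 15/15≈1.
All 7 m of SKU-153 fit (value 42) — 24 remain.
SKU-119: take in full, 11 m for value 51 — 13 left.
Only 13 m remain; take 13/15 of SKU-102 for value 15×13/15 = 13.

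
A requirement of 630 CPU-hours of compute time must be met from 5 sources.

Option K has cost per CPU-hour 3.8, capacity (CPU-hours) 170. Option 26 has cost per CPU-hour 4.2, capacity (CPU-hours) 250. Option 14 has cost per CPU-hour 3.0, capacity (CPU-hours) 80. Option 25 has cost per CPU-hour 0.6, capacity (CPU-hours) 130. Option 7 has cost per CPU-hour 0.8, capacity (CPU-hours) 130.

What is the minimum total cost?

Cheapest first:
Option 25 (0.6): use full 130 → 500 CPU-hours to go.
Take 130 from Option 7 at 0.8 → need 370 more.
Option 14 at 3.0: take all 80 CPU-hours → 290 still needed.
Take 170 from Option K at 3.8 → need 120 more.
Option 26 at 4.2: take 120 of its 250 → requirement met.
Cost = 130×0.6 + 130×0.8 + 80×3.0 + 170×3.8 + 120×4.2 = 1572.

1572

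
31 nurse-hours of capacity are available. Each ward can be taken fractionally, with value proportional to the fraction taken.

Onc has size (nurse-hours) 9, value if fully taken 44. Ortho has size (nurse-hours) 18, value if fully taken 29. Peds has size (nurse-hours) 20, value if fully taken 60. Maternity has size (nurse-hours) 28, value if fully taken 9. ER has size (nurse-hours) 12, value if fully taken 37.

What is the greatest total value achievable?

Best value per unit of size first: Onc 44/9≈4.89, ER 37/12≈3.08, Peds 60/20≈3, Ortho 29/18≈1.61, Maternity 9/28≈0.321.
All 9 nurse-hours of Onc fit (value 44) — 22 remain.
All 12 nurse-hours of ER fit (value 37) — 10 remain.
10 nurse-hours left: a 10/20 share of Peds gives 60×10/20 = 30.
Total value = 111.

111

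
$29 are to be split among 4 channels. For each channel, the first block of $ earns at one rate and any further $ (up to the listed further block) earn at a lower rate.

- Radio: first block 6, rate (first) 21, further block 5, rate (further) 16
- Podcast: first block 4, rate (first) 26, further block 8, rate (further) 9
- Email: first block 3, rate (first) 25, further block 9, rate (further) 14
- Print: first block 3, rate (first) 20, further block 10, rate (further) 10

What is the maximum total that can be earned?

557

Treat each block as its own option and order by rate: Podcast/tier1 26 > Email/tier1 25 > Radio/tier1 21 > Print/tier1 20 > Radio/tier2 16 > Email/tier2 14 > Print/tier2 10 > Podcast/tier2 9.
Podcast/tier1 (26): +4 ; 25 left.
Email tier1 at 25: fill all 3 ; 22 left.
Radio tier1 at 21: fill all 6 ; 16 left.
Print tier1 at 20: fill all 3 ; 13 left.
Radio/tier2 (16): +5 ; 8 left.
8 remain; put them into Email tier2 at 14.
Total = 26×4 + 25×3 + 21×6 + 20×3 + 16×5 + 14×8 = 557.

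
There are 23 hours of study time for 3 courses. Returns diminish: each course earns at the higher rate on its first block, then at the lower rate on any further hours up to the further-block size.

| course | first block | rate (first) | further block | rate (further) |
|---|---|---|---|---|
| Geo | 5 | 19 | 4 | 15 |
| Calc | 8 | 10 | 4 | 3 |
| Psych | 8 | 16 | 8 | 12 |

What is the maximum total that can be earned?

Rank every tier by rate: Geo/tier1 19 > Psych/tier1 16 > Geo/tier2 15 > Psych/tier2 12 > Calc/tier1 10 > Calc/tier2 3.
Fill Geo tier1 block (5 at 19) — 18 left.
Psych tier1 at 16: fill all 8 — 10 left.
Fill Geo tier2 block (4 at 15) — 6 left.
Psych tier2 at 12: only 6 left, fill 6.
Total = 19×5 + 16×8 + 15×4 + 12×6 = 355.

355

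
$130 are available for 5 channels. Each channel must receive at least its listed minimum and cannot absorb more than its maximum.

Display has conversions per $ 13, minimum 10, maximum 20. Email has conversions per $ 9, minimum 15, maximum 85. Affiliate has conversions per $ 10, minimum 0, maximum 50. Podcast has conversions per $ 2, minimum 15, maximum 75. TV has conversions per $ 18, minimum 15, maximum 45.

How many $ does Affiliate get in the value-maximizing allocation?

Meeting every minimum uses 10+15+0+15+15 = 55 $, leaving 75.
Highest conversions per $ first: TV 18 > Display 13 > Affiliate 10 > Email 9 > Podcast 2.
TV: +30 to 45 (cap) — 45 left.
Give Display 10 more to hit its cap of 20 — 35 left.
Only 35 left; Affiliate takes them to reach 35.

35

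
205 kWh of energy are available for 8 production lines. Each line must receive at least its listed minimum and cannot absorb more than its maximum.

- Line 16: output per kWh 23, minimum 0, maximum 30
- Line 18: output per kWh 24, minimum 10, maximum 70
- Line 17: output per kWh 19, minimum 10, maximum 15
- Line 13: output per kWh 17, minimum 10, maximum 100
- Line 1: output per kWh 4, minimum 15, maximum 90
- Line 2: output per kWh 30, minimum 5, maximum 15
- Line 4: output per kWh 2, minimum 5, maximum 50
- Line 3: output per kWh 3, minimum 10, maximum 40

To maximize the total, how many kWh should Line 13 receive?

45

Meeting every minimum uses 0+10+10+10+15+5+5+10 = 65 kWh, leaving 140.
Highest output per kWh first: Line 2 30 > Line 18 24 > Line 16 23 > Line 17 19 > Line 13 17 > Line 1 4 > Line 3 3 > Line 4 2.
Line 2 takes 10 more to reach its cap of 15 — 130 left.
Give Line 18 60 more to hit its cap of 70 — 70 left.
Give Line 16 30 more to hit its cap of 30 — 40 left.
Line 17 takes 5 more to reach its cap of 15 — 35 left.
Line 13 has room for 90 more but only 35 remain, so it gets 45.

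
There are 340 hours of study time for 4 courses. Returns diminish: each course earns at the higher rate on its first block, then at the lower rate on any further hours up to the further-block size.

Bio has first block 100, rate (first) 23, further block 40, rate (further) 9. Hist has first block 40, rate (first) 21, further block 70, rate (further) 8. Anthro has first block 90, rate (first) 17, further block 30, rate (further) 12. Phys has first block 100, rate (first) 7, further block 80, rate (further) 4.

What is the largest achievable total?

Rank every tier by rate: Bio/tier1 23 > Hist/tier1 21 > Anthro/tier1 17 > Anthro/tier2 12 > Bio/tier2 9 > Hist/tier2 8 > Phys/tier1 7 > Phys/tier2 4.
Fill Bio tier1 block (100 at 23) → 240 left.
Fill Hist tier1 block (40 at 21) → 200 left.
Anthro/tier1 (17): +90 → 110 left.
Anthro tier2 at 12: fill all 30 → 80 left.
Bio/tier2 (9): +40 → 40 left.
Hist tier2 at 8: only 40 left, fill 40.
Total = 23×100 + 21×40 + 17×90 + 12×30 + 9×40 + 8×40 = 5710.

5710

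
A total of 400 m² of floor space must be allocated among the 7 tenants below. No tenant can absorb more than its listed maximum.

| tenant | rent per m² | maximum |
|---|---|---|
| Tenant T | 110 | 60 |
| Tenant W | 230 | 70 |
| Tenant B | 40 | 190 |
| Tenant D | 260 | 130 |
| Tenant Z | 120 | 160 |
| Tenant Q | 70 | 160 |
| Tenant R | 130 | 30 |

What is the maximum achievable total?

Rank by rent per m²: Tenant D 260 > Tenant W 230 > Tenant R 130 > Tenant Z 120 > Tenant T 110 > Tenant Q 70 > Tenant B 40.
Tenant D takes 130 to reach its cap of 130 → 270 left.
Tenant W: +70 to 70 (cap) → 200 left.
Give Tenant R 30 to hit its cap of 30 → 170 left.
Tenant Z: +160 to 160 (cap) → 10 left.
Tenant T: +10 (room for 60) → 10. Pool exhausted.
Total = 110×10 + 230×70 + 260×130 + 120×160 + 130×30 = 74100.

74100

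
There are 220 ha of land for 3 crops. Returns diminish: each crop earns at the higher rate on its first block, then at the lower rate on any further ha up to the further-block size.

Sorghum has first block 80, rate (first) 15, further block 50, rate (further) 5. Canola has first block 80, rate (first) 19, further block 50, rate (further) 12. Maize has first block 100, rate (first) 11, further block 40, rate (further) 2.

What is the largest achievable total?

Rank every tier by rate: Canola/first 19 > Sorghum/first 15 > Canola/second 12 > Maize/first 11 > Sorghum/second 5 > Maize/second 2.
Fill Canola first block (80 at 19) ; 140 left.
Fill Sorghum first block (80 at 15) ; 60 left.
Fill Canola second block (50 at 12) ; 10 left.
10 remain; put them into Maize first at 11.
Total = 19×80 + 15×80 + 12×50 + 11×10 = 3430.

3430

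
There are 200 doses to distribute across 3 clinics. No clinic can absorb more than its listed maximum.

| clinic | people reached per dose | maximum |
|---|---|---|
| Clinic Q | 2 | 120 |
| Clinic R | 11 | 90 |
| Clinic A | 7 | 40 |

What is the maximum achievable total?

Order the clinics by people reached per dose: Clinic R 11 > Clinic A 7 > Clinic Q 2.
Give Clinic R 90 to hit its cap of 90 — 110 left.
Give Clinic A 40 to hit its cap of 40 — 70 left.
Clinic Q has room for 120 but only 70 remain, so it gets 70.
Total = 2×70 + 11×90 + 7×40 = 1410.

1410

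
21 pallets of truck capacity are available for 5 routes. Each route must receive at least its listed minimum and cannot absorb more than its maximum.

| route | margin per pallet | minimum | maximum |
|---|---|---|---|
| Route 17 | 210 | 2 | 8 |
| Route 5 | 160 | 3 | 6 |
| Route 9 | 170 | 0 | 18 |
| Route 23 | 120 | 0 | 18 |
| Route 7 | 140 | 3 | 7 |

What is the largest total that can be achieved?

3770

Meeting every minimum uses 2+3+0+0+3 = 8 pallets, leaving 13.
Rank by margin per pallet: Route 17 210 > Route 9 170 > Route 5 160 > Route 7 140 > Route 23 120.
Give Route 17 6 more to hit its cap of 8 ; 7 left.
Route 9: +7 (room for 18) → 7. Pool exhausted.
Total = 210×8 + 160×3 + 170×7 + 140×3 = 3770.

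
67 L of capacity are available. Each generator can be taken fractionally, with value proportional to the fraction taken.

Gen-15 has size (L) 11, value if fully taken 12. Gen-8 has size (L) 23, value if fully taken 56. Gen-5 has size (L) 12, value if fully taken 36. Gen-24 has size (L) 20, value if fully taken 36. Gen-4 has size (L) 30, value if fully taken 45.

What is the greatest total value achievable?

146

Rank by value-to-size ratio: Gen-5 36/12≈3, Gen-8 56/23≈2.43, Gen-24 36/20≈1.8, Gen-4 45/30≈1.5, Gen-15 12/11≈1.09.
Take all of Gen-5 (12 L, value 36) → 55 L left.
Take all of Gen-8 (23 L, value 56) → 32 L left.
Gen-24: take in full, 20 L for value 36 → 12 left.
Fill the last 12 L with part of Gen-4: 12/30 of it earns 18.
Total value = 146.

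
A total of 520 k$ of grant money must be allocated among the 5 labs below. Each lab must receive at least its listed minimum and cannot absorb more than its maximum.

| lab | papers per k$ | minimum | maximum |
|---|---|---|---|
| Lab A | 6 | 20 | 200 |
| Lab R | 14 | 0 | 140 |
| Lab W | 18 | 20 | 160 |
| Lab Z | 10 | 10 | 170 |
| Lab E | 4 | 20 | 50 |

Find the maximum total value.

6800

Meeting every minimum uses 20+0+20+10+20 = 70 k$, leaving 450.
Rank by papers per k$: Lab W 18 > Lab R 14 > Lab Z 10 > Lab A 6 > Lab E 4.
Lab W takes 140 more to reach its cap of 160 → 310 left.
Lab R: +140 to 140 (cap) → 170 left.
Lab Z takes 160 more to reach its cap of 170 → 10 left.
Lab A: +10 (room for 180) → 30. Pool exhausted.
Total = 6×30 + 14×140 + 18×160 + 10×170 + 4×20 = 6800.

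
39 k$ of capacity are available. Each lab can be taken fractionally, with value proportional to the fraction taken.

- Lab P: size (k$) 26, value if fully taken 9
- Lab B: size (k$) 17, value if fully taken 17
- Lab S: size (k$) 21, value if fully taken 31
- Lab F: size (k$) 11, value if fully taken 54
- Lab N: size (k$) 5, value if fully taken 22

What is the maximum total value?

109

Best value per unit of size first: Lab F 54/11≈4.91, Lab N 22/5≈4.4, Lab S 31/21≈1.48, Lab B 17/17≈1, Lab P 9/26≈0.346.
Lab F: take in full, 11 k$ for value 54 — 28 left.
Lab N: take in full, 5 k$ for value 22 — 23 left.
Take all of Lab S (21 k$, value 31) — 2 k$ left.
Fill the last 2 k$ with part of Lab B: 2/17 of it earns 2.
Total value = 109.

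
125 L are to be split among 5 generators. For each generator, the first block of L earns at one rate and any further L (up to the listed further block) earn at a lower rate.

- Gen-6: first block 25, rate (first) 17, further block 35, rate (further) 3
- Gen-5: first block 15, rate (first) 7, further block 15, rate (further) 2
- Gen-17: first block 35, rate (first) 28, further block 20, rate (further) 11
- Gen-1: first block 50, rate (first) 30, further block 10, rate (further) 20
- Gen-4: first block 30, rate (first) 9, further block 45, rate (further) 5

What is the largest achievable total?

3160

Rank every tier by rate: Gen-1/T1 30 > Gen-17/T1 28 > Gen-1/T2 20 > Gen-6/T1 17 > Gen-17/T2 11 > Gen-4/T1 9 > Gen-5/T1 7 > Gen-4/T2 5 > Gen-6/T2 3 > Gen-5/T2 2.
Fill Gen-1 T1 block (50 at 30) — 75 left.
Fill Gen-17 T1 block (35 at 28) — 40 left.
Gen-1/T2 (20): +10 — 30 left.
Gen-6/T1 (17): +25 — 5 left.
5 remain; put them into Gen-17 T2 at 11.
Total = 30×50 + 28×35 + 20×10 + 17×25 + 11×5 = 3160.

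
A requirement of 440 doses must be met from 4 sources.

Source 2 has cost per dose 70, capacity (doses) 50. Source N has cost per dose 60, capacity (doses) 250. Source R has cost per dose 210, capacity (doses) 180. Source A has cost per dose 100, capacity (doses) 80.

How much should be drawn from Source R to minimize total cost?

Cheapest first:
Take 250 from Source N at 60 — need 190 more.
Source 2 at 70: take all 50 doses — 140 still needed.
Source A (100): use full 80 — 60 doses to go.
Source R (210): take the remaining 60 — done.

60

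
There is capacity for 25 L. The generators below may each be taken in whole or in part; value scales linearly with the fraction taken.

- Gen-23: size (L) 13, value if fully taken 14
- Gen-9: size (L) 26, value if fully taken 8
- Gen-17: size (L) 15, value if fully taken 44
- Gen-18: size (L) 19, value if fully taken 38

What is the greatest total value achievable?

Best value per unit of size first: Gen-17 44/15≈2.93, Gen-18 38/19≈2, Gen-23 14/13≈1.08, Gen-9 8/26≈0.308.
All 15 L of Gen-17 fit (value 44) → 10 remain.
10 L left: a 10/19 share of Gen-18 gives 38×10/19 = 20.
Total value = 64.

64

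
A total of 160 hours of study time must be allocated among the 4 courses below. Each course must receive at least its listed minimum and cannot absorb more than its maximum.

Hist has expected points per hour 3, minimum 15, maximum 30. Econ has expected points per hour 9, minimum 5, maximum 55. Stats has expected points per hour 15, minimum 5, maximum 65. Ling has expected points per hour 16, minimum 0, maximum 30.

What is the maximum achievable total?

1950

Meeting every minimum uses 15+5+5+0 = 25 hours, leaving 135.
Rank by expected points per hour: Ling 16 > Stats 15 > Econ 9 > Hist 3.
Ling takes 30 more to reach its cap of 30 ; 105 left.
Give Stats 60 more to hit its cap of 65 ; 45 left.
Econ: +45 (room for 50) → 50. Pool exhausted.
Total = 3×15 + 9×50 + 15×65 + 16×30 = 1950.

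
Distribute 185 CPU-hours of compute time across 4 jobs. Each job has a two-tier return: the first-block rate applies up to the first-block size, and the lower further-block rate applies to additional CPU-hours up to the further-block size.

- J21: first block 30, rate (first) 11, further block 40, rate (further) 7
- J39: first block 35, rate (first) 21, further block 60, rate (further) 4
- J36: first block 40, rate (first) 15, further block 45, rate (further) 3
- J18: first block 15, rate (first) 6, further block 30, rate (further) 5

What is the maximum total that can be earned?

2160

Treat each block as its own option and order by rate: J39/T1 21 > J36/T1 15 > J21/T1 11 > J21/T2 7 > J18/T1 6 > J18/T2 5 > J39/T2 4 > J36/T2 3.
Fill J39 T1 block (35 at 21) → 150 left.
J36 T1 at 15: fill all 40 → 110 left.
J21 T1 at 11: fill all 30 → 80 left.
J21/T2 (7): +40 → 40 left.
Fill J18 T1 block (15 at 6) → 25 left.
25 remain; put them into J18 T2 at 5.
Total = 21×35 + 15×40 + 11×30 + 7×40 + 6×15 + 5×25 = 2160.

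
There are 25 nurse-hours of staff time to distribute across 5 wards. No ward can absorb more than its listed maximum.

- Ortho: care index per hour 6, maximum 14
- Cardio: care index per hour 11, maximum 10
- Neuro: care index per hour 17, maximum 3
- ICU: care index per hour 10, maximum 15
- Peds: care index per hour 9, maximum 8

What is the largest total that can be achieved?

Order the wards by care index per hour: Neuro 17 > Cardio 11 > ICU 10 > Peds 9 > Ortho 6.
Neuro takes 3 to reach its cap of 3 → 22 left.
Give Cardio 10 to hit its cap of 10 → 12 left.
ICU: +12 (room for 15) → 12. Pool exhausted.
Total = 11×10 + 17×3 + 10×12 = 281.

281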